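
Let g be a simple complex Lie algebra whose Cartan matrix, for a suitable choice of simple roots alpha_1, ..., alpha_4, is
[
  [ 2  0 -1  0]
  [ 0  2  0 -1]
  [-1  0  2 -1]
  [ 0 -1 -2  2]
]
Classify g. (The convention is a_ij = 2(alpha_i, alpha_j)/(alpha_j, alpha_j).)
F_4

The matrix has rank 4 with 2's on the diagonal. Reading the off-diagonal entries as Dynkin edges (a single edge where a_ij = a_ji = -1; a double or triple edge where a_ij * a_ji = 2 or 3), the diagram is a chain of 4 nodes with a double edge between the middle two (F_4). One simple-root ordering that puts it in standard form is (alpha_2, alpha_4, alpha_3, alpha_1). So the algebra is type F_4.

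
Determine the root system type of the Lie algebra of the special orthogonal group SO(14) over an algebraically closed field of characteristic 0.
This is so(14) with 14 even, which has dimension 14(14-1)/2 = 91 and rank 14/2 = 7. In the classification of classical Lie algebras, the orthogonal algebra so(2n) in an even number of variables has type D_n; here n = 7, so the Dynkin diagram is a chain of 5 nodes with a fork of two nodes at one end (D_7). Hence the type is D_7.

D_7 (so(14))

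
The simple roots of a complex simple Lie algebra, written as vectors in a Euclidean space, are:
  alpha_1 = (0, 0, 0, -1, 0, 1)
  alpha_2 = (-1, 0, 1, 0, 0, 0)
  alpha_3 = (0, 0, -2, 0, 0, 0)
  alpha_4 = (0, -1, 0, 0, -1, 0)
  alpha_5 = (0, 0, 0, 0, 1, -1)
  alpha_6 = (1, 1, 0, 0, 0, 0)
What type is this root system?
Compute the Cartan integers a_ij = 2(alpha_i, alpha_j)/(alpha_j, alpha_j); the resulting 6x6 Cartan matrix is
[[2, 0, 0, 0, -1, 0], [0, 2, -1, 0, 0, -1], [0, -2, 2, 0, 0, 0], [0, 0, 0, 2, -1, -1], [-1, 0, 0, -1, 2, 0], [0, -1, 0, -1, 0, 2]].
The roots have two lengths (squared-length ratio 2:1); the short ones are alpha_{1,2,4,5,6}. The associated Dynkin diagram is a chain of 6 nodes with a double edge at one end; the terminal node there is the unique long simple root (C_6), so the type is C_6 (the algebra sp(12)).

C_6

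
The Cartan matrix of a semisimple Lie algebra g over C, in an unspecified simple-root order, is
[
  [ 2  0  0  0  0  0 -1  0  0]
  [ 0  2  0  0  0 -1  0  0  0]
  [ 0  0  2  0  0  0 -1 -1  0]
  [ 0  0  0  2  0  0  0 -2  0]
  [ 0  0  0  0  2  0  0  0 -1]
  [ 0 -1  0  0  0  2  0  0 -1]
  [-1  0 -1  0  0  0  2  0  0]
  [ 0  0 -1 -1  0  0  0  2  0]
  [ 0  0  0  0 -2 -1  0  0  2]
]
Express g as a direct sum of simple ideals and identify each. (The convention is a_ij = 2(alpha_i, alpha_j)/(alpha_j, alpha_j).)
The diagram associated to this matrix has two connected components: the simple roots {alpha_2, alpha_5, alpha_6, alpha_9} form a chain of 4 nodes with a double edge at one end; the terminal node there is the unique short simple root (B_4), and {alpha_1, alpha_3, alpha_4, alpha_7, alpha_8} form a chain of 5 nodes with a double edge at one end; the terminal node there is the unique long simple root (C_5). A semisimple Lie algebra decomposes uniquely as the direct sum of simple ideals, one per connected component of its Dynkin diagram, so g ≅ B_4 ⊕ C_5 (dimension 36 + 55 = 91).

type B_4 + type C_5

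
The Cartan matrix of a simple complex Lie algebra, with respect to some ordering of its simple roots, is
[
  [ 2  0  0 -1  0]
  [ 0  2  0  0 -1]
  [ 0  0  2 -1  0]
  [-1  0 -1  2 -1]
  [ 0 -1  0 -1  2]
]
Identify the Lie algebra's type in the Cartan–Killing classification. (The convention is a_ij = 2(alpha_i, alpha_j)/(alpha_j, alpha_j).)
The matrix has rank 5 with 2's on the diagonal. Reading the off-diagonal entries as Dynkin edges (a single edge where a_ij = a_ji = -1; a double or triple edge where a_ij * a_ji = 2 or 3), the diagram is a chain of 3 nodes with a fork of two nodes at one end (D_5). One simple-root ordering that puts it in standard form is (alpha_2, alpha_5, alpha_4, alpha_3, alpha_1). So the algebra is type D_5, i.e. so(10).

D5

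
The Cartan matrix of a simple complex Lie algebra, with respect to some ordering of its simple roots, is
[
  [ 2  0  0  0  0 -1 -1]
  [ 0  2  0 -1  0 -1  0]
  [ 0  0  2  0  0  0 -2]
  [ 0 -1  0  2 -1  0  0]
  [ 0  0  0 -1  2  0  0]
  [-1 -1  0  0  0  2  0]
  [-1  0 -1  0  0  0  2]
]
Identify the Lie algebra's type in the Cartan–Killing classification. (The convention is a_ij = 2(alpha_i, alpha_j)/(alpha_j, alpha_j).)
type C_7

The matrix has rank 7 with 2's on the diagonal. Reading the off-diagonal entries as Dynkin edges (a single edge where a_ij = a_ji = -1; a double or triple edge where a_ij * a_ji = 2 or 3), the diagram is a chain of 7 nodes with a double edge at one end; the terminal node there is the unique long simple root (C_7). One simple-root ordering that puts it in standard form is (alpha_5, alpha_4, alpha_2, alpha_6, alpha_1, alpha_7, alpha_3). So the algebra is type C_7, i.e. sp(14).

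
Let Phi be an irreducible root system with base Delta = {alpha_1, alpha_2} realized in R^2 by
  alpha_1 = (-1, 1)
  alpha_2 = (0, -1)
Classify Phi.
B_2 (so(5))

Compute the Cartan integers a_ij = 2(alpha_i, alpha_j)/(alpha_j, alpha_j); the resulting 2x2 Cartan matrix is
[[2, -2], [-1, 2]].
The roots have two lengths (squared-length ratio 2:1); the short ones are alpha_{2}. The associated Dynkin diagram is a chain of 2 nodes with a double edge at one end; the terminal node there is the unique short simple root (B_2), so the type is B_2 (the algebra so(5)).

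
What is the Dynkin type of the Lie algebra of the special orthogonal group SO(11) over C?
B_5 (so(11))

This is so(11) with 11 odd, which has dimension 11(11-1)/2 = 55 and rank (11-1)/2 = 5. In the classification of classical Lie algebras, the orthogonal algebra so(2n+1) in an odd number of variables has type B_n; here n = 5, so the Dynkin diagram is a chain of 5 nodes with a double edge at one end; the terminal node there is the unique short simple root (B_5). Hence the type is B_5.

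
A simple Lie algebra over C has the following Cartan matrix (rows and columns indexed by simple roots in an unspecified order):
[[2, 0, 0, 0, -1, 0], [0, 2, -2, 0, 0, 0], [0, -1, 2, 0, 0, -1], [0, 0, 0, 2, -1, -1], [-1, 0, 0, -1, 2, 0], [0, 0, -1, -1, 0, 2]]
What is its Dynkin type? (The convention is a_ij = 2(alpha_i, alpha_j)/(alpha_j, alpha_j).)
The matrix has rank 6 with 2's on the diagonal. Reading the off-diagonal entries as Dynkin edges (a single edge where a_ij = a_ji = -1; a double or triple edge where a_ij * a_ji = 2 or 3), the diagram is a chain of 6 nodes with a double edge at one end; the terminal node there is the unique long simple root (C_6). One simple-root ordering that puts it in standard form is (alpha_1, alpha_5, alpha_4, alpha_6, alpha_3, alpha_2). So the algebra is type C_6, i.e. sp(12).

C6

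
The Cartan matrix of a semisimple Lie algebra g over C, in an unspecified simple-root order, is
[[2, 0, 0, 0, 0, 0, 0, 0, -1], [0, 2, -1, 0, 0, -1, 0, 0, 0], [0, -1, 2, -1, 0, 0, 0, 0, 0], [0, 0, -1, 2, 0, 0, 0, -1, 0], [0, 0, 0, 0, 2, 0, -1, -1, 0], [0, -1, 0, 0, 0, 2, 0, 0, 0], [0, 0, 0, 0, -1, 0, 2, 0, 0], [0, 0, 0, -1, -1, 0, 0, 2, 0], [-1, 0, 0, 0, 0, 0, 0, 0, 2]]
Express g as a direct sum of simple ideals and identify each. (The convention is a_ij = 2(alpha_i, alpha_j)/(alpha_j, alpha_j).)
type A_2 ⊕ type A_7

The diagram associated to this matrix has two connected components: the simple roots {alpha_1, alpha_9} form a chain of 2 nodes with single edges (A_2), and {alpha_2, alpha_3, alpha_4, alpha_5, alpha_6, alpha_7, alpha_8} form a chain of 7 nodes with single edges (A_7). A semisimple Lie algebra decomposes uniquely as the direct sum of simple ideals, one per connected component of its Dynkin diagram, so g ≅ A_2 ⊕ A_7 (dimension 8 + 63 = 71).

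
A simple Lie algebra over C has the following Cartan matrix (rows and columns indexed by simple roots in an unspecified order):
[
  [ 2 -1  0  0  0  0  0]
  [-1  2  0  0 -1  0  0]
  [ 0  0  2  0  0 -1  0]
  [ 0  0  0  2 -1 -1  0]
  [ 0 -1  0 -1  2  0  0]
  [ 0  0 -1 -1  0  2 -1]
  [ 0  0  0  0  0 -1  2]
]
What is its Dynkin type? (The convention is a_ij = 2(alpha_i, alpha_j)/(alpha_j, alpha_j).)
D_7 (so(14))

The matrix has rank 7 with 2's on the diagonal. Reading the off-diagonal entries as Dynkin edges (a single edge where a_ij = a_ji = -1; a double or triple edge where a_ij * a_ji = 2 or 3), the diagram is a chain of 5 nodes with a fork of two nodes at one end (D_7). One simple-root ordering that puts it in standard form is (alpha_1, alpha_2, alpha_5, alpha_4, alpha_6, alpha_7, alpha_3). So the algebra is type D_7, i.e. so(14).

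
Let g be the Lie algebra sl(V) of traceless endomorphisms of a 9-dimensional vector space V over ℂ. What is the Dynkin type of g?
A8

This is sl(9), which has dimension 9^2 - 1 = 80 and rank 9 - 1 = 8 (a Cartan subalgebra is the diagonal traceless matrices). In the classification of classical Lie algebras, the special linear algebra sl(n+1) has type A_n; here n = 8, so the Dynkin diagram is a chain of 8 nodes with single edges (A_8). Hence the type is A_8.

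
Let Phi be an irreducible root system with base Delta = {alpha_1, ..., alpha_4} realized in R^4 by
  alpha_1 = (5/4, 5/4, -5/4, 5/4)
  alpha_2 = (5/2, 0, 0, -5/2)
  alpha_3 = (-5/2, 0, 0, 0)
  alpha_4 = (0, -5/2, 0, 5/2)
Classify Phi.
Compute the Cartan integers a_ij = 2(alpha_i, alpha_j)/(alpha_j, alpha_j); the resulting 4x4 Cartan matrix is
[[2, 0, -1, 0], [0, 2, -2, -1], [-1, -1, 2, 0], [0, -1, 0, 2]].
The roots have two lengths (squared-length ratio 2:1); the short ones are alpha_{1,3}. The associated Dynkin diagram is a chain of 4 nodes with a double edge between the middle two (F_4), so the type is F_4.

F_4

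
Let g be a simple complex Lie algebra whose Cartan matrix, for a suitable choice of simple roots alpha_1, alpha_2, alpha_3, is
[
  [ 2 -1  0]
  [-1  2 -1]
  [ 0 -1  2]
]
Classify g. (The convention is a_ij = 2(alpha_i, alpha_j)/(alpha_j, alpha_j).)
The matrix has rank 3 with 2's on the diagonal. Reading the off-diagonal entries as Dynkin edges (a single edge where a_ij = a_ji = -1; a double or triple edge where a_ij * a_ji = 2 or 3), the diagram is a chain of 3 nodes with single edges (A_3). One simple-root ordering that puts it in standard form is (alpha_1, alpha_2, alpha_3). So the algebra is type A_3, i.e. sl(4).

A_3 (sl(4))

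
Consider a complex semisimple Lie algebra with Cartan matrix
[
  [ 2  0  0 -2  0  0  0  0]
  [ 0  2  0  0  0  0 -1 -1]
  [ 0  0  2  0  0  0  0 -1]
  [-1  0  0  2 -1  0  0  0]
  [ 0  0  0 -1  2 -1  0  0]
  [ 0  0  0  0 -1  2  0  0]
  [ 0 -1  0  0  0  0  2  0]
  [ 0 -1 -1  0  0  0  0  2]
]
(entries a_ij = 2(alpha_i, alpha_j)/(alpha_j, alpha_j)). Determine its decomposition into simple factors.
A_4 ⊕ C_4

The diagram associated to this matrix has two connected components: the simple roots {alpha_2, alpha_3, alpha_7, alpha_8} form a chain of 4 nodes with single edges (A_4), and {alpha_1, alpha_4, alpha_5, alpha_6} form a chain of 4 nodes with a double edge at one end; the terminal node there is the unique long simple root (C_4). A semisimple Lie algebra decomposes uniquely as the direct sum of simple ideals, one per connected component of its Dynkin diagram, so g ≅ A_4 ⊕ C_4 (dimension 24 + 36 = 60).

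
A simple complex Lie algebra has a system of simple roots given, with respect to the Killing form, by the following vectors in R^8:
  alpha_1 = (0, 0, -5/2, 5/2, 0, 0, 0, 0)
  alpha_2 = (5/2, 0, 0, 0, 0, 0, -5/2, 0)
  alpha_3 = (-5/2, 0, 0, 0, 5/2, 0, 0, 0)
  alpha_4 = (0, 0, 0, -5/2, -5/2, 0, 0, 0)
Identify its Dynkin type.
Compute the Cartan integers a_ij = 2(alpha_i, alpha_j)/(alpha_j, alpha_j); the resulting 4x4 Cartan matrix is
[[2, 0, 0, -1], [0, 2, -1, 0], [0, -1, 2, -1], [-1, 0, -1, 2]].
All simple roots have the same length, so the diagram is simply laced. The associated Dynkin diagram is a chain of 4 nodes with single edges (A_4), so the type is A_4 (the algebra sl(5)).

A_4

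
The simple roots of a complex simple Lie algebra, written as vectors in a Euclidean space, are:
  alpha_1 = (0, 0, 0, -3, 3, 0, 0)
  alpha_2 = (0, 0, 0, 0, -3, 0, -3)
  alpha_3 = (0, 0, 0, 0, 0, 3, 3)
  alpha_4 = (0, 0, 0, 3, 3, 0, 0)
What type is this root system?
D4

Compute the Cartan integers a_ij = 2(alpha_i, alpha_j)/(alpha_j, alpha_j); the resulting 4x4 Cartan matrix is
[[2, -1, 0, 0], [-1, 2, -1, -1], [0, -1, 2, 0], [0, -1, 0, 2]].
All simple roots have the same length, so the diagram is simply laced. The associated Dynkin diagram is a chain of 2 nodes with a fork of two nodes at one end (D_4), so the type is D_4 (the algebra so(8)).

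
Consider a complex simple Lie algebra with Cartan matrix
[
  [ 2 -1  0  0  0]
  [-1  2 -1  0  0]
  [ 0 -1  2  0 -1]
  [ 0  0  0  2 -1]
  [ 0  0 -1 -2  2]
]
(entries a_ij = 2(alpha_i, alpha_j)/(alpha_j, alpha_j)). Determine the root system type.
B_5

The matrix has rank 5 with 2's on the diagonal. Reading the off-diagonal entries as Dynkin edges (a single edge where a_ij = a_ji = -1; a double or triple edge where a_ij * a_ji = 2 or 3), the diagram is a chain of 5 nodes with a double edge at one end; the terminal node there is the unique short simple root (B_5). One simple-root ordering that puts it in standard form is (alpha_1, alpha_2, alpha_3, alpha_5, alpha_4). So the algebra is type B_5, i.e. so(11).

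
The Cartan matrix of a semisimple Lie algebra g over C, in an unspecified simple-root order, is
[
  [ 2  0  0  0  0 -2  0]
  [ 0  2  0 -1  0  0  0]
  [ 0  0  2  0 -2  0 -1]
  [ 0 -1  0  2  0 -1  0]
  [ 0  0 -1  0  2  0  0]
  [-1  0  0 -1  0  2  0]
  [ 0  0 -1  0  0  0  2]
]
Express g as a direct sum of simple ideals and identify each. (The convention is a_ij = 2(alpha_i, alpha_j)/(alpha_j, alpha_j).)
B3 + C4

The diagram associated to this matrix has two connected components: the simple roots {alpha_3, alpha_5, alpha_7} form a chain of 3 nodes with a double edge at one end; the terminal node there is the unique short simple root (B_3), and {alpha_1, alpha_2, alpha_4, alpha_6} form a chain of 4 nodes with a double edge at one end; the terminal node there is the unique long simple root (C_4). A semisimple Lie algebra decomposes uniquely as the direct sum of simple ideals, one per connected component of its Dynkin diagram, so g ≅ B_3 ⊕ C_4 (dimension 21 + 36 = 57).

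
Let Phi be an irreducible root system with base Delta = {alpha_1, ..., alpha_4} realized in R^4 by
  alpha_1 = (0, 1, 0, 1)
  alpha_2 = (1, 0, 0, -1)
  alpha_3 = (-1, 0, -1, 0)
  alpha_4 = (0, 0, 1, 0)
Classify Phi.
Compute the Cartan integers a_ij = 2(alpha_i, alpha_j)/(alpha_j, alpha_j); the resulting 4x4 Cartan matrix is
[[2, -1, 0, 0], [-1, 2, -1, 0], [0, -1, 2, -2], [0, 0, -1, 2]].
The roots have two lengths (squared-length ratio 2:1); the short ones are alpha_{4}. The associated Dynkin diagram is a chain of 4 nodes with a double edge at one end; the terminal node there is the unique short simple root (B_4), so the type is B_4 (the algebra so(9)).

type B_4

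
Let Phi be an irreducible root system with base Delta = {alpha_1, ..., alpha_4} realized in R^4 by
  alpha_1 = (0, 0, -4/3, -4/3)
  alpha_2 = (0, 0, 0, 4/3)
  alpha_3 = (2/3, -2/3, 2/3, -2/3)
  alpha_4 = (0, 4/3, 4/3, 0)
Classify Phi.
F_4

Compute the Cartan integers a_ij = 2(alpha_i, alpha_j)/(alpha_j, alpha_j); the resulting 4x4 Cartan matrix is
[[2, -2, 0, -1], [-1, 2, -1, 0], [0, -1, 2, 0], [-1, 0, 0, 2]].
The roots have two lengths (squared-length ratio 2:1); the short ones are alpha_{2,3}. The associated Dynkin diagram is a chain of 4 nodes with a double edge between the middle two (F_4), so the type is F_4.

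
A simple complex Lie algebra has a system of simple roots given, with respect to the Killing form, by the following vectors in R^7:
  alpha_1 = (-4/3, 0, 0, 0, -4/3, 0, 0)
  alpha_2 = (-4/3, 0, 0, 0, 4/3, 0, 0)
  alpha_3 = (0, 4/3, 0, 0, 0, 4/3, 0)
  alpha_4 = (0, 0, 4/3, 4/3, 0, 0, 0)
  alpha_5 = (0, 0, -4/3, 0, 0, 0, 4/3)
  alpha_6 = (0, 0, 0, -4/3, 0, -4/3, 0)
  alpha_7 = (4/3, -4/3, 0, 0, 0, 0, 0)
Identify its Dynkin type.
D7

Compute the Cartan integers a_ij = 2(alpha_i, alpha_j)/(alpha_j, alpha_j); the resulting 7x7 Cartan matrix is
[[2, 0, 0, 0, 0, 0, -1], [0, 2, 0, 0, 0, 0, -1], [0, 0, 2, 0, 0, -1, -1], [0, 0, 0, 2, -1, -1, 0], [0, 0, 0, -1, 2, 0, 0], [0, 0, -1, -1, 0, 2, 0], [-1, -1, -1, 0, 0, 0, 2]].
All simple roots have the same length, so the diagram is simply laced. The associated Dynkin diagram is a chain of 5 nodes with a fork of two nodes at one end (D_7), so the type is D_7 (the algebra so(14)).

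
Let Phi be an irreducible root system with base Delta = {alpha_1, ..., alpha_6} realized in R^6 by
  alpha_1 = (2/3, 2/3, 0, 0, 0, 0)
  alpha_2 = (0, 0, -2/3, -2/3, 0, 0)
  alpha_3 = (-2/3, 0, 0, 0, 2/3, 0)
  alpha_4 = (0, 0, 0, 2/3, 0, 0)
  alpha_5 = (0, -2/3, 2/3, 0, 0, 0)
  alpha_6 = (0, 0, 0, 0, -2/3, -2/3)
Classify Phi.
B_6 (so(13))

Compute the Cartan integers a_ij = 2(alpha_i, alpha_j)/(alpha_j, alpha_j); the resulting 6x6 Cartan matrix is
[[2, 0, -1, 0, -1, 0], [0, 2, 0, -2, -1, 0], [-1, 0, 2, 0, 0, -1], [0, -1, 0, 2, 0, 0], [-1, -1, 0, 0, 2, 0], [0, 0, -1, 0, 0, 2]].
The roots have two lengths (squared-length ratio 2:1); the short ones are alpha_{4}. The associated Dynkin diagram is a chain of 6 nodes with a double edge at one end; the terminal node there is the unique short simple root (B_6), so the type is B_6 (the algebra so(13)).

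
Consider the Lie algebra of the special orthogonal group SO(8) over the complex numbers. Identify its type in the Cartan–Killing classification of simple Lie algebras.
type D_4

This is so(8) with 8 even, which has dimension 8(8-1)/2 = 28 and rank 8/2 = 4. In the classification of classical Lie algebras, the orthogonal algebra so(2n) in an even number of variables has type D_n; here n = 4, so the Dynkin diagram is a chain of 2 nodes with a fork of two nodes at one end (D_4). Hence the type is D_4.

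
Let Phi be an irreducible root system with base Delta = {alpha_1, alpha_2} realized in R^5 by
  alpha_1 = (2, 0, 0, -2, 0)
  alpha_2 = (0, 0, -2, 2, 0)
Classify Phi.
Compute the Cartan integers a_ij = 2(alpha_i, alpha_j)/(alpha_j, alpha_j); the resulting 2x2 Cartan matrix is
[[2, -1], [-1, 2]].
All simple roots have the same length, so the diagram is simply laced. The associated Dynkin diagram is a chain of 2 nodes with single edges (A_2), so the type is A_2 (the algebra sl(3)).

A_2 (sl(3))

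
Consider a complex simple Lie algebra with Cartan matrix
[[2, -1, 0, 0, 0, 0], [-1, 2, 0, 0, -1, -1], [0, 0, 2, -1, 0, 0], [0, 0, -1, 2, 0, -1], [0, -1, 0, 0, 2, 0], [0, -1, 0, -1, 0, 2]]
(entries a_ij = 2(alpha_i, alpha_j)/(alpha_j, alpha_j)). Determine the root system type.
The matrix has rank 6 with 2's on the diagonal. Reading the off-diagonal entries as Dynkin edges (a single edge where a_ij = a_ji = -1; a double or triple edge where a_ij * a_ji = 2 or 3), the diagram is a chain of 4 nodes with a fork of two nodes at one end (D_6). One simple-root ordering that puts it in standard form is (alpha_3, alpha_4, alpha_6, alpha_2, alpha_5, alpha_1). So the algebra is type D_6, i.e. so(12).

D_6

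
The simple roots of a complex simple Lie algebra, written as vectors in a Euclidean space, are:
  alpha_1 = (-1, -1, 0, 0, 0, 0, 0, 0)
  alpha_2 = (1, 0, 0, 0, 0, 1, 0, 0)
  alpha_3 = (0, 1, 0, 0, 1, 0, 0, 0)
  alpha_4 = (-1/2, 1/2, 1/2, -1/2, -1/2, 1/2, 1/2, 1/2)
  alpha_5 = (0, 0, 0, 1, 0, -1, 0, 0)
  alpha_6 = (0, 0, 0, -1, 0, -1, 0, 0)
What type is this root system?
E6

Compute the Cartan integers a_ij = 2(alpha_i, alpha_j)/(alpha_j, alpha_j); the resulting 6x6 Cartan matrix is
[[2, -1, -1, 0, 0, 0], [-1, 2, 0, 0, -1, -1], [-1, 0, 2, 0, 0, 0], [0, 0, 0, 2, -1, 0], [0, -1, 0, -1, 2, 0], [0, -1, 0, 0, 0, 2]].
All simple roots have the same length, so the diagram is simply laced. The associated Dynkin diagram is a chain of 5 nodes with one extra node attached to the third node from one end (E_6), so the type is E_6.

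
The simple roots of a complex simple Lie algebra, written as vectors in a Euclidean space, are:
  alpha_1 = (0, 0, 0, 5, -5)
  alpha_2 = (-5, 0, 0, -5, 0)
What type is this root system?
A_2 (sl(3))

Compute the Cartan integers a_ij = 2(alpha_i, alpha_j)/(alpha_j, alpha_j); the resulting 2x2 Cartan matrix is
[[2, -1], [-1, 2]].
All simple roots have the same length, so the diagram is simply laced. The associated Dynkin diagram is a chain of 2 nodes with single edges (A_2), so the type is A_2 (the algebra sl(3)).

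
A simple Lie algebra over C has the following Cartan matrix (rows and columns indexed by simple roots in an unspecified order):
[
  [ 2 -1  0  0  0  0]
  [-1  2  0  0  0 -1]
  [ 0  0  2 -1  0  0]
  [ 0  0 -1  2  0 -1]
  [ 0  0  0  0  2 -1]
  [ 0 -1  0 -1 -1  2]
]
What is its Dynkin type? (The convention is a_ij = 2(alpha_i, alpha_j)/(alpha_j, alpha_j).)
E_6

The matrix has rank 6 with 2's on the diagonal. Reading the off-diagonal entries as Dynkin edges (a single edge where a_ij = a_ji = -1; a double or triple edge where a_ij * a_ji = 2 or 3), the diagram is a chain of 5 nodes with one extra node attached to the third node from one end (E_6). One simple-root ordering that puts it in standard form is (alpha_3, alpha_5, alpha_4, alpha_6, alpha_2, alpha_1). So the algebra is type E_6.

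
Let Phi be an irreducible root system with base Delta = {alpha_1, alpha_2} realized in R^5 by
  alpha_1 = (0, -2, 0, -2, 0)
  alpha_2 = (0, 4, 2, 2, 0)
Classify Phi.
Compute the Cartan integers a_ij = 2(alpha_i, alpha_j)/(alpha_j, alpha_j); the resulting 2x2 Cartan matrix is
[[2, -1], [-3, 2]].
The roots have two lengths (squared-length ratio 3:1); the short ones are alpha_{1}. The associated Dynkin diagram is two nodes joined by a triple edge (G_2), so the type is G_2.

G_2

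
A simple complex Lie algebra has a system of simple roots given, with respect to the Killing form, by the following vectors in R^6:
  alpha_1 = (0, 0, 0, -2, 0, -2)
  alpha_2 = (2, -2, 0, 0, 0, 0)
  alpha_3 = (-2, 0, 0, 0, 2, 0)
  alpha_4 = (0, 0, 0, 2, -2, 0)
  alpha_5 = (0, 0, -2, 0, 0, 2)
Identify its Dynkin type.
Compute the Cartan integers a_ij = 2(alpha_i, alpha_j)/(alpha_j, alpha_j); the resulting 5x5 Cartan matrix is
[[2, 0, 0, -1, -1], [0, 2, -1, 0, 0], [0, -1, 2, -1, 0], [-1, 0, -1, 2, 0], [-1, 0, 0, 0, 2]].
All simple roots have the same length, so the diagram is simply laced. The associated Dynkin diagram is a chain of 5 nodes with single edges (A_5), so the type is A_5 (the algebra sl(6)).

type A_5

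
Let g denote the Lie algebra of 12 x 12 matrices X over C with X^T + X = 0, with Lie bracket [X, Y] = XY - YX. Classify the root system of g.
This is so(12) with 12 even, which has dimension 12(12-1)/2 = 66 and rank 12/2 = 6. In the classification of classical Lie algebras, the orthogonal algebra so(2n) in an even number of variables has type D_n; here n = 6, so the Dynkin diagram is a chain of 4 nodes with a fork of two nodes at one end (D_6). Hence the type is D_6.

D_6 (so(12))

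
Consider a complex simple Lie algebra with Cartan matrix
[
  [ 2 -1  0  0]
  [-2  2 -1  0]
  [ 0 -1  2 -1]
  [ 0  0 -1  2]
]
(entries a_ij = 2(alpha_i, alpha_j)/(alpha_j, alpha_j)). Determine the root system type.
type B_4

The matrix has rank 4 with 2's on the diagonal. Reading the off-diagonal entries as Dynkin edges (a single edge where a_ij = a_ji = -1; a double or triple edge where a_ij * a_ji = 2 or 3), the diagram is a chain of 4 nodes with a double edge at one end; the terminal node there is the unique short simple root (B_4). One simple-root ordering that puts it in standard form is (alpha_4, alpha_3, alpha_2, alpha_1). So the algebra is type B_4, i.e. so(9).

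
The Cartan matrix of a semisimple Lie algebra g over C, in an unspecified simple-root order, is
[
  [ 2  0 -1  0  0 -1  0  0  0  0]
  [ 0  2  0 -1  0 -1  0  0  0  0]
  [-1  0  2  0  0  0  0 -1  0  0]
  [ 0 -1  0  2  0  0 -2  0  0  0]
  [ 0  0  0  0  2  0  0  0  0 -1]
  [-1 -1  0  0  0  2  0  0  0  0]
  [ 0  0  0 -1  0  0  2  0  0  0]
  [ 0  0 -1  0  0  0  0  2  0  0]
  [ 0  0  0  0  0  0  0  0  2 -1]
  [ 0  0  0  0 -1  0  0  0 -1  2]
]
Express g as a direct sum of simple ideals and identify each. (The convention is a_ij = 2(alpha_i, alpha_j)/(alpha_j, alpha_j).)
A3 ⊕ B7

The diagram associated to this matrix has two connected components: the simple roots {alpha_5, alpha_9, alpha_10} form a chain of 3 nodes with single edges (A_3), and {alpha_1, alpha_2, alpha_3, alpha_4, alpha_6, alpha_7, alpha_8} form a chain of 7 nodes with a double edge at one end; the terminal node there is the unique short simple root (B_7). A semisimple Lie algebra decomposes uniquely as the direct sum of simple ideals, one per connected component of its Dynkin diagram, so g ≅ A_3 ⊕ B_7 (dimension 15 + 105 = 120).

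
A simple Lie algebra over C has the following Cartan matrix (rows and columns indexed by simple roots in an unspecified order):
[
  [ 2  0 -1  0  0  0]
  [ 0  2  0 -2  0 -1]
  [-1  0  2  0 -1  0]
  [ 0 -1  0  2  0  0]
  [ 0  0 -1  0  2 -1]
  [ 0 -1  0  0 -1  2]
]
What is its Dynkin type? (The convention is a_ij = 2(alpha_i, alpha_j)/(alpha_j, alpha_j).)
B_6 (so(13))

The matrix has rank 6 with 2's on the diagonal. Reading the off-diagonal entries as Dynkin edges (a single edge where a_ij = a_ji = -1; a double or triple edge where a_ij * a_ji = 2 or 3), the diagram is a chain of 6 nodes with a double edge at one end; the terminal node there is the unique short simple root (B_6). One simple-root ordering that puts it in standard form is (alpha_1, alpha_3, alpha_5, alpha_6, alpha_2, alpha_4). So the algebra is type B_6, i.e. so(13).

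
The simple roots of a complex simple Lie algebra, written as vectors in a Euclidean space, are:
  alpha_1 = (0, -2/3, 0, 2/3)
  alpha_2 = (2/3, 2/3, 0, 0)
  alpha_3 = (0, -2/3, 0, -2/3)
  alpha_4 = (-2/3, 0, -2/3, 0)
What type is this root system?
Compute the Cartan integers a_ij = 2(alpha_i, alpha_j)/(alpha_j, alpha_j); the resulting 4x4 Cartan matrix is
[[2, -1, 0, 0], [-1, 2, -1, -1], [0, -1, 2, 0], [0, -1, 0, 2]].
All simple roots have the same length, so the diagram is simply laced. The associated Dynkin diagram is a chain of 2 nodes with a fork of two nodes at one end (D_4), so the type is D_4 (the algebra so(8)).

D4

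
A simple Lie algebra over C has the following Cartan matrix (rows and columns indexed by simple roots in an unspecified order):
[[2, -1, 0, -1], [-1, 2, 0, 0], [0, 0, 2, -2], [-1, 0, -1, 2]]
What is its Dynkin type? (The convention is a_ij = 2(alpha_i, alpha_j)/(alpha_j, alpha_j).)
type C_4

The matrix has rank 4 with 2's on the diagonal. Reading the off-diagonal entries as Dynkin edges (a single edge where a_ij = a_ji = -1; a double or triple edge where a_ij * a_ji = 2 or 3), the diagram is a chain of 4 nodes with a double edge at one end; the terminal node there is the unique long simple root (C_4). One simple-root ordering that puts it in standard form is (alpha_2, alpha_1, alpha_4, alpha_3). So the algebra is type C_4, i.e. sp(8).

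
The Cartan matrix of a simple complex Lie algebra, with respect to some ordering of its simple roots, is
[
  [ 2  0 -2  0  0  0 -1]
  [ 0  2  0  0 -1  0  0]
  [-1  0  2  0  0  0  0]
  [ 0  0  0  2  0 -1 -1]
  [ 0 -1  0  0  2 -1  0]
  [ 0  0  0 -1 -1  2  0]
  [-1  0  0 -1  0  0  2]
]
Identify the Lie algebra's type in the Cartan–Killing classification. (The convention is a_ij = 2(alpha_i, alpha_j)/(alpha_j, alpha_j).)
B7

The matrix has rank 7 with 2's on the diagonal. Reading the off-diagonal entries as Dynkin edges (a single edge where a_ij = a_ji = -1; a double or triple edge where a_ij * a_ji = 2 or 3), the diagram is a chain of 7 nodes with a double edge at one end; the terminal node there is the unique short simple root (B_7). One simple-root ordering that puts it in standard form is (alpha_2, alpha_5, alpha_6, alpha_4, alpha_7, alpha_1, alpha_3). So the algebra is type B_7, i.e. so(15).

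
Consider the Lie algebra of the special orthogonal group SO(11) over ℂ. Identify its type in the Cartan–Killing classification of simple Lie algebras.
B_5 (so(11))

This is so(11) with 11 odd, which has dimension 11(11-1)/2 = 55 and rank (11-1)/2 = 5. In the classification of classical Lie algebras, the orthogonal algebra so(2n+1) in an odd number of variables has type B_n; here n = 5, so the Dynkin diagram is a chain of 5 nodes with a double edge at one end; the terminal node there is the unique short simple root (B_5). Hence the type is B_5.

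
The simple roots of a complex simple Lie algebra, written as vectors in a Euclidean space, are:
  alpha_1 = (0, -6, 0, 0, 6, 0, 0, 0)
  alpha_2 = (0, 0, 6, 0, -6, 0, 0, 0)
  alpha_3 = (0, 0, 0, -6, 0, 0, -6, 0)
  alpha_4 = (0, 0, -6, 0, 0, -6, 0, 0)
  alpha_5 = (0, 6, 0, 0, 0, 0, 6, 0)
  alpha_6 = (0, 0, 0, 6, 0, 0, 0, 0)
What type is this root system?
B_6

Compute the Cartan integers a_ij = 2(alpha_i, alpha_j)/(alpha_j, alpha_j); the resulting 6x6 Cartan matrix is
[[2, -1, 0, 0, -1, 0], [-1, 2, 0, -1, 0, 0], [0, 0, 2, 0, -1, -2], [0, -1, 0, 2, 0, 0], [-1, 0, -1, 0, 2, 0], [0, 0, -1, 0, 0, 2]].
The roots have two lengths (squared-length ratio 2:1); the short ones are alpha_{6}. The associated Dynkin diagram is a chain of 6 nodes with a double edge at one end; the terminal node there is the unique short simple root (B_6), so the type is B_6 (the algebra so(13)).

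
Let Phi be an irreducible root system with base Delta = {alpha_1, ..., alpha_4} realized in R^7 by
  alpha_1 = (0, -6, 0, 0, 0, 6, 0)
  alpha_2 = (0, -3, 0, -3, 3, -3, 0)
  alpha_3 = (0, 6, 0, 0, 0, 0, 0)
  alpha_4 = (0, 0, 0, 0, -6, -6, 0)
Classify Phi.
F_4

Compute the Cartan integers a_ij = 2(alpha_i, alpha_j)/(alpha_j, alpha_j); the resulting 4x4 Cartan matrix is
[[2, 0, -2, -1], [0, 2, -1, 0], [-1, -1, 2, 0], [-1, 0, 0, 2]].
The roots have two lengths (squared-length ratio 2:1); the short ones are alpha_{2,3}. The associated Dynkin diagram is a chain of 4 nodes with a double edge between the middle two (F_4), so the type is F_4.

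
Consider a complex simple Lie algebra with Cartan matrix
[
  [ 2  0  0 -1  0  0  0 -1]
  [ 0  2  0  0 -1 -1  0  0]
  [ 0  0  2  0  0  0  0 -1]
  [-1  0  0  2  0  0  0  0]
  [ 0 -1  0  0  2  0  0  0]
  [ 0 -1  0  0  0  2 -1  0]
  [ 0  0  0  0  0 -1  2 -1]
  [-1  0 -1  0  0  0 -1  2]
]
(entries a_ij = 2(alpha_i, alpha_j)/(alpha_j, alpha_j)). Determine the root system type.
The matrix has rank 8 with 2's on the diagonal. Reading the off-diagonal entries as Dynkin edges (a single edge where a_ij = a_ji = -1; a double or triple edge where a_ij * a_ji = 2 or 3), the diagram is a chain of 7 nodes with one extra node attached to the third node from one end (E_8). One simple-root ordering that puts it in standard form is (alpha_4, alpha_3, alpha_1, alpha_8, alpha_7, alpha_6, alpha_2, alpha_5). So the algebra is type E_8.

E_8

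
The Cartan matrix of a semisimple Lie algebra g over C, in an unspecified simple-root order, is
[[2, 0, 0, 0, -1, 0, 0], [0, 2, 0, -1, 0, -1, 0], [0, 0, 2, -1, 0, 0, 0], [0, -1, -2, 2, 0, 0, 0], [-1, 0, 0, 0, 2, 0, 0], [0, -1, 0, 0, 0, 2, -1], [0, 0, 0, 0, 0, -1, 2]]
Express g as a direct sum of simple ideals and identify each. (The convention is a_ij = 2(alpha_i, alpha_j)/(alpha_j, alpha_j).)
The diagram associated to this matrix has two connected components: the simple roots {alpha_1, alpha_5} form a chain of 2 nodes with single edges (A_2), and {alpha_2, alpha_3, alpha_4, alpha_6, alpha_7} form a chain of 5 nodes with a double edge at one end; the terminal node there is the unique short simple root (B_5). A semisimple Lie algebra decomposes uniquely as the direct sum of simple ideals, one per connected component of its Dynkin diagram, so g ≅ A_2 ⊕ B_5 (dimension 8 + 55 = 63).

A_2 (sl(3)) ⊕ B_5 (so(11))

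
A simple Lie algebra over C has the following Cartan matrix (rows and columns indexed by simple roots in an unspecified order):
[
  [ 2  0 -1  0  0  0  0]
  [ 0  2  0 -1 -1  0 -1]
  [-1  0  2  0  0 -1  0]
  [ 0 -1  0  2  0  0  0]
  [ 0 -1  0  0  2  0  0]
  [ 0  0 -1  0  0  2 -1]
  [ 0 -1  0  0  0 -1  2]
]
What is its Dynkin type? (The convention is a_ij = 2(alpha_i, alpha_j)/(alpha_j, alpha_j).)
The matrix has rank 7 with 2's on the diagonal. Reading the off-diagonal entries as Dynkin edges (a single edge where a_ij = a_ji = -1; a double or triple edge where a_ij * a_ji = 2 or 3), the diagram is a chain of 5 nodes with a fork of two nodes at one end (D_7). One simple-root ordering that puts it in standard form is (alpha_1, alpha_3, alpha_6, alpha_7, alpha_2, alpha_5, alpha_4). So the algebra is type D_7, i.e. so(14).

D7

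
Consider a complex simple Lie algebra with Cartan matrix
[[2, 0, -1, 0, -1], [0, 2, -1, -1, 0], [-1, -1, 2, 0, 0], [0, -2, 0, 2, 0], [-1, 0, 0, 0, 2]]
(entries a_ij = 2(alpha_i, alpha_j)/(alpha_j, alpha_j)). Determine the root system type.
The matrix has rank 5 with 2's on the diagonal. Reading the off-diagonal entries as Dynkin edges (a single edge where a_ij = a_ji = -1; a double or triple edge where a_ij * a_ji = 2 or 3), the diagram is a chain of 5 nodes with a double edge at one end; the terminal node there is the unique long simple root (C_5). One simple-root ordering that puts it in standard form is (alpha_5, alpha_1, alpha_3, alpha_2, alpha_4). So the algebra is type C_5, i.e. sp(10).

C5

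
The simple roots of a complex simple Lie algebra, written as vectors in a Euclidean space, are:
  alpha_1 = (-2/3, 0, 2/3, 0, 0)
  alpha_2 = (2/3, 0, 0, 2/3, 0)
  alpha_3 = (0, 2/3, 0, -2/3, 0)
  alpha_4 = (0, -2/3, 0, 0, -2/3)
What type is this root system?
Compute the Cartan integers a_ij = 2(alpha_i, alpha_j)/(alpha_j, alpha_j); the resulting 4x4 Cartan matrix is
[[2, -1, 0, 0], [-1, 2, -1, 0], [0, -1, 2, -1], [0, 0, -1, 2]].
All simple roots have the same length, so the diagram is simply laced. The associated Dynkin diagram is a chain of 4 nodes with single edges (A_4), so the type is A_4 (the algebra sl(5)).

A_4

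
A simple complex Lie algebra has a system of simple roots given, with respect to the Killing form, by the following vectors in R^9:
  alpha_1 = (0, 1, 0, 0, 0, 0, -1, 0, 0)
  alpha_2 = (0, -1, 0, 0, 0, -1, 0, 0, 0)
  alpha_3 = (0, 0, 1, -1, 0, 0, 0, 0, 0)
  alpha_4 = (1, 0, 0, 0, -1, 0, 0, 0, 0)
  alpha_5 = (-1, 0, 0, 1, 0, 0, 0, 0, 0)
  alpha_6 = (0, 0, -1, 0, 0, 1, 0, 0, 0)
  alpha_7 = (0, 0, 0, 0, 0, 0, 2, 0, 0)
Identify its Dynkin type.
Compute the Cartan integers a_ij = 2(alpha_i, alpha_j)/(alpha_j, alpha_j); the resulting 7x7 Cartan matrix is
[[2, -1, 0, 0, 0, 0, -1], [-1, 2, 0, 0, 0, -1, 0], [0, 0, 2, 0, -1, -1, 0], [0, 0, 0, 2, -1, 0, 0], [0, 0, -1, -1, 2, 0, 0], [0, -1, -1, 0, 0, 2, 0], [-2, 0, 0, 0, 0, 0, 2]].
The roots have two lengths (squared-length ratio 2:1); the short ones are alpha_{1,2,3,4,5,6}. The associated Dynkin diagram is a chain of 7 nodes with a double edge at one end; the terminal node there is the unique long simple root (C_7), so the type is C_7 (the algebra sp(14)).

type C_7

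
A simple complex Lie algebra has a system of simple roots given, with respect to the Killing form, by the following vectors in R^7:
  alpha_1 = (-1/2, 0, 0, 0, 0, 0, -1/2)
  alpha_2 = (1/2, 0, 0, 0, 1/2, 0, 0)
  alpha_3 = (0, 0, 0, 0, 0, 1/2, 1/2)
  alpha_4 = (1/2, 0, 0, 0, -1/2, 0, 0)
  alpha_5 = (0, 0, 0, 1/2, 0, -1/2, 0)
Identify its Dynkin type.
Compute the Cartan integers a_ij = 2(alpha_i, alpha_j)/(alpha_j, alpha_j); the resulting 5x5 Cartan matrix is
[[2, -1, -1, -1, 0], [-1, 2, 0, 0, 0], [-1, 0, 2, 0, -1], [-1, 0, 0, 2, 0], [0, 0, -1, 0, 2]].
All simple roots have the same length, so the diagram is simply laced. The associated Dynkin diagram is a chain of 3 nodes with a fork of two nodes at one end (D_5), so the type is D_5 (the algebra so(10)).

D_5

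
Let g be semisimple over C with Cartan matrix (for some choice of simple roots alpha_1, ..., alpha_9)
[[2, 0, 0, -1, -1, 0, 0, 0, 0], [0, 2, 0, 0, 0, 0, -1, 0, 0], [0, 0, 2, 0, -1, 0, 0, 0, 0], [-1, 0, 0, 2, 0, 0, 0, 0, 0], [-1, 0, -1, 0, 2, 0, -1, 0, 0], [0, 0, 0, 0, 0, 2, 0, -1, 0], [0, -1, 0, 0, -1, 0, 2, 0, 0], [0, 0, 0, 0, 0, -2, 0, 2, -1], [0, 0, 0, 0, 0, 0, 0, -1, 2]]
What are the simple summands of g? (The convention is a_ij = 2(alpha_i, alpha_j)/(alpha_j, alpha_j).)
B_3 + E_6

The diagram associated to this matrix has two connected components: the simple roots {alpha_6, alpha_8, alpha_9} form a chain of 3 nodes with a double edge at one end; the terminal node there is the unique short simple root (B_3), and {alpha_1, alpha_2, alpha_3, alpha_4, alpha_5, alpha_7} form a chain of 5 nodes with one extra node attached to the third node from one end (E_6). A semisimple Lie algebra decomposes uniquely as the direct sum of simple ideals, one per connected component of its Dynkin diagram, so g ≅ B_3 ⊕ E_6 (dimension 21 + 78 = 99).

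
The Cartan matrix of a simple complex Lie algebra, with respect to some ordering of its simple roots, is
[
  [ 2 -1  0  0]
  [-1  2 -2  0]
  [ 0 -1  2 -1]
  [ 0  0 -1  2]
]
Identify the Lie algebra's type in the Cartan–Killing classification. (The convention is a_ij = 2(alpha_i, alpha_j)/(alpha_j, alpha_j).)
The matrix has rank 4 with 2's on the diagonal. Reading the off-diagonal entries as Dynkin edges (a single edge where a_ij = a_ji = -1; a double or triple edge where a_ij * a_ji = 2 or 3), the diagram is a chain of 4 nodes with a double edge between the middle two (F_4). One simple-root ordering that puts it in standard form is (alpha_1, alpha_2, alpha_3, alpha_4). So the algebra is type F_4.

type F_4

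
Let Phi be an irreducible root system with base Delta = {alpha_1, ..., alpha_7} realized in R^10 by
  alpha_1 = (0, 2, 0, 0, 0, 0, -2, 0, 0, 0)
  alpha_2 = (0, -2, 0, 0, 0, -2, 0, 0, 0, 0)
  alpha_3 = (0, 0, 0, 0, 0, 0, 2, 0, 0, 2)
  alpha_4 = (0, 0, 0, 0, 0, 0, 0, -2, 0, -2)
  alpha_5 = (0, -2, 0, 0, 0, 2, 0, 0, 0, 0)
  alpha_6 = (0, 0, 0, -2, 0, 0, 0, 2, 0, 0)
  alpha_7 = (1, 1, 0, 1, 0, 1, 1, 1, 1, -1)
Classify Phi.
Compute the Cartan integers a_ij = 2(alpha_i, alpha_j)/(alpha_j, alpha_j); the resulting 7x7 Cartan matrix is
[[2, -1, -1, 0, -1, 0, 0], [-1, 2, 0, 0, 0, 0, -1], [-1, 0, 2, -1, 0, 0, 0], [0, 0, -1, 2, 0, -1, 0], [-1, 0, 0, 0, 2, 0, 0], [0, 0, 0, -1, 0, 2, 0], [0, -1, 0, 0, 0, 0, 2]].
All simple roots have the same length, so the diagram is simply laced. The associated Dynkin diagram is a chain of 6 nodes with one extra node attached to the third node from one end (E_7), so the type is E_7.

E7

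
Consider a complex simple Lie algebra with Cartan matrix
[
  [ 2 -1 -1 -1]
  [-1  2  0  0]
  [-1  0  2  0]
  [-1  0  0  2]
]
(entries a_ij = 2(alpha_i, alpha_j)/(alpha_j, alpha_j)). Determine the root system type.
The matrix has rank 4 with 2's on the diagonal. Reading the off-diagonal entries as Dynkin edges (a single edge where a_ij = a_ji = -1; a double or triple edge where a_ij * a_ji = 2 or 3), the diagram is a chain of 2 nodes with a fork of two nodes at one end (D_4). One simple-root ordering that puts it in standard form is (alpha_3, alpha_1, alpha_4, alpha_2). So the algebra is type D_4, i.e. so(8).

D_4 (so(8))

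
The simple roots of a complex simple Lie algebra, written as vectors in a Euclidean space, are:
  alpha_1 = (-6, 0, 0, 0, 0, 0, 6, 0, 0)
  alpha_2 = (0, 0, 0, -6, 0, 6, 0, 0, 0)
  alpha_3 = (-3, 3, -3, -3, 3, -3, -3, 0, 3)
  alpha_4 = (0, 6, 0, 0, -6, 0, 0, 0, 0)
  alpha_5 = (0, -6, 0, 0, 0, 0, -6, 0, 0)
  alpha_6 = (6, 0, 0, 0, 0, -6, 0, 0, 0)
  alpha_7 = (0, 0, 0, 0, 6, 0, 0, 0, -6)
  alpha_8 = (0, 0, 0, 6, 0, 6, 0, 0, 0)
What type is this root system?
Compute the Cartan integers a_ij = 2(alpha_i, alpha_j)/(alpha_j, alpha_j); the resulting 8x8 Cartan matrix is
[[2, 0, 0, 0, -1, -1, 0, 0], [0, 2, 0, 0, 0, -1, 0, 0], [0, 0, 2, 0, 0, 0, 0, -1], [0, 0, 0, 2, -1, 0, -1, 0], [-1, 0, 0, -1, 2, 0, 0, 0], [-1, -1, 0, 0, 0, 2, 0, -1], [0, 0, 0, -1, 0, 0, 2, 0], [0, 0, -1, 0, 0, -1, 0, 2]].
All simple roots have the same length, so the diagram is simply laced. The associated Dynkin diagram is a chain of 7 nodes with one extra node attached to the third node from one end (E_8), so the type is E_8.

type E_8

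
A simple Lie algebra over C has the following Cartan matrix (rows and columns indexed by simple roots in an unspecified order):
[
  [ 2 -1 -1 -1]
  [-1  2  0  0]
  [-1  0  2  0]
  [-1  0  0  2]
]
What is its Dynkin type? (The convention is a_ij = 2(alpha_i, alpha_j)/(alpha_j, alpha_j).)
D_4

The matrix has rank 4 with 2's on the diagonal. Reading the off-diagonal entries as Dynkin edges (a single edge where a_ij = a_ji = -1; a double or triple edge where a_ij * a_ji = 2 or 3), the diagram is a chain of 2 nodes with a fork of two nodes at one end (D_4). One simple-root ordering that puts it in standard form is (alpha_3, alpha_1, alpha_2, alpha_4). So the algebra is type D_4, i.e. so(8).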